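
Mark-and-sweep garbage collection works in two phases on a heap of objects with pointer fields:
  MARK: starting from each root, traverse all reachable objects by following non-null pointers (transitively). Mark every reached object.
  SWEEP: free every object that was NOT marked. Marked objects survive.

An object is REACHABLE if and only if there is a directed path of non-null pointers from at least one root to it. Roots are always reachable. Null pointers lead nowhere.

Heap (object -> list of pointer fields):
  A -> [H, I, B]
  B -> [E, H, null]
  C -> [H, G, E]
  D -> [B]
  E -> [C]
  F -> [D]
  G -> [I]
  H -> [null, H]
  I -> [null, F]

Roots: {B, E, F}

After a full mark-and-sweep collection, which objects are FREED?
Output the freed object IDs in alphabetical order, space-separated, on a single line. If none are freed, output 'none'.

Roots: B E F
Mark B: refs=E H null, marked=B
Mark E: refs=C, marked=B E
Mark F: refs=D, marked=B E F
Mark H: refs=null H, marked=B E F H
Mark C: refs=H G E, marked=B C E F H
Mark D: refs=B, marked=B C D E F H
Mark G: refs=I, marked=B C D E F G H
Mark I: refs=null F, marked=B C D E F G H I
Unmarked (collected): A

Answer: A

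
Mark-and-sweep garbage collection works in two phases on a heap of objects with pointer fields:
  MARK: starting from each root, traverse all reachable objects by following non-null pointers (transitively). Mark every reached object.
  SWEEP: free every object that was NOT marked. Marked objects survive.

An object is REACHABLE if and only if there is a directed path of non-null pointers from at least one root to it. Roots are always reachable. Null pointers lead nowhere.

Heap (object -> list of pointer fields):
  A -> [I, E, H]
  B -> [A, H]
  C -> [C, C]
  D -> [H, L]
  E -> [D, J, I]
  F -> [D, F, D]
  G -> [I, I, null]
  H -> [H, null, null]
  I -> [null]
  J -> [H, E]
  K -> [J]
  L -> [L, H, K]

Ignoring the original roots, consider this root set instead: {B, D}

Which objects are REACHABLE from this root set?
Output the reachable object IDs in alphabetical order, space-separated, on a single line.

Answer: A B D E H I J K L

Derivation:
Roots: B D
Mark B: refs=A H, marked=B
Mark D: refs=H L, marked=B D
Mark A: refs=I E H, marked=A B D
Mark H: refs=H null null, marked=A B D H
Mark L: refs=L H K, marked=A B D H L
Mark I: refs=null, marked=A B D H I L
Mark E: refs=D J I, marked=A B D E H I L
Mark K: refs=J, marked=A B D E H I K L
Mark J: refs=H E, marked=A B D E H I J K L
Unmarked (collected): C F G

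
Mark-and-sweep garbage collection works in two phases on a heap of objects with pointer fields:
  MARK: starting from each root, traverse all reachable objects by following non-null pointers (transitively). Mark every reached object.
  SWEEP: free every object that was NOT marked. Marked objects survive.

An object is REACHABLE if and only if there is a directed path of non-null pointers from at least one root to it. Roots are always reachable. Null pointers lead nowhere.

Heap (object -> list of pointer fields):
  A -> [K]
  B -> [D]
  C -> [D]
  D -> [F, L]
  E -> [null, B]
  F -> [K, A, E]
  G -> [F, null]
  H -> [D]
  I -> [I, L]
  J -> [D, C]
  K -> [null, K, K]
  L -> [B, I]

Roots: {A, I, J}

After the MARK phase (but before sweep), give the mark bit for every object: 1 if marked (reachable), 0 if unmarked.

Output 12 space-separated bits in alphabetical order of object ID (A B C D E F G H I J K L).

Answer: 1 1 1 1 1 1 0 0 1 1 1 1

Derivation:
Roots: A I J
Mark A: refs=K, marked=A
Mark I: refs=I L, marked=A I
Mark J: refs=D C, marked=A I J
Mark K: refs=null K K, marked=A I J K
Mark L: refs=B I, marked=A I J K L
Mark D: refs=F L, marked=A D I J K L
Mark C: refs=D, marked=A C D I J K L
Mark B: refs=D, marked=A B C D I J K L
Mark F: refs=K A E, marked=A B C D F I J K L
Mark E: refs=null B, marked=A B C D E F I J K L
Unmarked (collected): G H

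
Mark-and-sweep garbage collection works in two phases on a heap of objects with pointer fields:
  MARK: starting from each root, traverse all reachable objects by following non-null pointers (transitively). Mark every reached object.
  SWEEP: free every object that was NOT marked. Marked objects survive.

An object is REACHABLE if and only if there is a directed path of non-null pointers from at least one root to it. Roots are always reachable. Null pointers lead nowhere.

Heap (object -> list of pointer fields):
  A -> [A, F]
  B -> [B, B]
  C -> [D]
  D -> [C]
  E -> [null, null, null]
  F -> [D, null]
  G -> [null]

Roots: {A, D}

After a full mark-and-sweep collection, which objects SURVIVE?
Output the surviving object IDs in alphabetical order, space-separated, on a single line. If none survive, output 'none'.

Answer: A C D F

Derivation:
Roots: A D
Mark A: refs=A F, marked=A
Mark D: refs=C, marked=A D
Mark F: refs=D null, marked=A D F
Mark C: refs=D, marked=A C D F
Unmarked (collected): B E G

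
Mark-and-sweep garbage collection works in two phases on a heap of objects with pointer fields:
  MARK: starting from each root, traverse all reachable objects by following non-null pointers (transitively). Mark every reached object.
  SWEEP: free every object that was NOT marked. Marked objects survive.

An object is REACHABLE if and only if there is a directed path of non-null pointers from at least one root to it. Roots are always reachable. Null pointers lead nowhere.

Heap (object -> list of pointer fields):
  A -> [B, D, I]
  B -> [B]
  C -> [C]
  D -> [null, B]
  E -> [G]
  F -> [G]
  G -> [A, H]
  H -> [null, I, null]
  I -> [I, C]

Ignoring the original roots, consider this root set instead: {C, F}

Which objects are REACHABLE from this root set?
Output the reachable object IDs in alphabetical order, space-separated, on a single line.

Roots: C F
Mark C: refs=C, marked=C
Mark F: refs=G, marked=C F
Mark G: refs=A H, marked=C F G
Mark A: refs=B D I, marked=A C F G
Mark H: refs=null I null, marked=A C F G H
Mark B: refs=B, marked=A B C F G H
Mark D: refs=null B, marked=A B C D F G H
Mark I: refs=I C, marked=A B C D F G H I
Unmarked (collected): E

Answer: A B C D F G H I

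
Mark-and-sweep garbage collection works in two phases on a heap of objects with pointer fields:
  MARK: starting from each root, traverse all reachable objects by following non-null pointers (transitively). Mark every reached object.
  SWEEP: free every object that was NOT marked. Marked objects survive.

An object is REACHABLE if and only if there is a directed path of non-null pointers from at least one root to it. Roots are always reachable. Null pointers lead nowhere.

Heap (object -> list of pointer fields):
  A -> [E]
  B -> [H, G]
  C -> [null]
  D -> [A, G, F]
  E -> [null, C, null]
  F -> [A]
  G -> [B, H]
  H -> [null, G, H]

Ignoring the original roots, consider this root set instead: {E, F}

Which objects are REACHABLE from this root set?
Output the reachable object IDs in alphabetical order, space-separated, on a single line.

Roots: E F
Mark E: refs=null C null, marked=E
Mark F: refs=A, marked=E F
Mark C: refs=null, marked=C E F
Mark A: refs=E, marked=A C E F
Unmarked (collected): B D G H

Answer: A C E F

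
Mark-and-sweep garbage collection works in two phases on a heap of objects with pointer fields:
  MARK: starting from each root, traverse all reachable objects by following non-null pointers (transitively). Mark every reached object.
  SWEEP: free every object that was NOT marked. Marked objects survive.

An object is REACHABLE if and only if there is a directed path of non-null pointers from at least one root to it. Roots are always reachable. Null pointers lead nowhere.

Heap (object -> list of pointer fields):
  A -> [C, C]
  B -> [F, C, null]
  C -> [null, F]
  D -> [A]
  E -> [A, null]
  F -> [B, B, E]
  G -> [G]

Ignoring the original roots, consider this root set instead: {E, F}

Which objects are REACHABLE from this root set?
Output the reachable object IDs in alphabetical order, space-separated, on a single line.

Roots: E F
Mark E: refs=A null, marked=E
Mark F: refs=B B E, marked=E F
Mark A: refs=C C, marked=A E F
Mark B: refs=F C null, marked=A B E F
Mark C: refs=null F, marked=A B C E F
Unmarked (collected): D G

Answer: A B C E F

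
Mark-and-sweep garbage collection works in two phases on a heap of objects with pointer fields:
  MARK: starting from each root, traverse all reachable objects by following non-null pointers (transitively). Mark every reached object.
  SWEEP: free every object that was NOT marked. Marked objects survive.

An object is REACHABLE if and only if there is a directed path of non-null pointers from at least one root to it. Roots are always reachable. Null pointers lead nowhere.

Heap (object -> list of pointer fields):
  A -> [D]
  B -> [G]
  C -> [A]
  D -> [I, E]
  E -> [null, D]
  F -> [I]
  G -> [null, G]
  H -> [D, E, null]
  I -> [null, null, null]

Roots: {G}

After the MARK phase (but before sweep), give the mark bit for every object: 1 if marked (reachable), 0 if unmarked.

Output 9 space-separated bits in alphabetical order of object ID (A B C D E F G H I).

Roots: G
Mark G: refs=null G, marked=G
Unmarked (collected): A B C D E F H I

Answer: 0 0 0 0 0 0 1 0 0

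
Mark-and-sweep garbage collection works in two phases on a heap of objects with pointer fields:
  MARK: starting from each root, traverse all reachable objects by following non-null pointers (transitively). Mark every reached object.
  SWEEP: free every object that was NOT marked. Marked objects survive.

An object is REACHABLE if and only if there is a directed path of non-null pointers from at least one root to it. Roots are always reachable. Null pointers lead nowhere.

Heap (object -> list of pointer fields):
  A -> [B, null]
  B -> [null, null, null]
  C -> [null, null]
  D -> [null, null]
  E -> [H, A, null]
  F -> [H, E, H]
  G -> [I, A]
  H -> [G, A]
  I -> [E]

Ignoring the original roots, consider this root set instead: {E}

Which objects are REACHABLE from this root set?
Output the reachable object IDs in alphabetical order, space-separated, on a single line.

Answer: A B E G H I

Derivation:
Roots: E
Mark E: refs=H A null, marked=E
Mark H: refs=G A, marked=E H
Mark A: refs=B null, marked=A E H
Mark G: refs=I A, marked=A E G H
Mark B: refs=null null null, marked=A B E G H
Mark I: refs=E, marked=A B E G H I
Unmarked (collected): C D F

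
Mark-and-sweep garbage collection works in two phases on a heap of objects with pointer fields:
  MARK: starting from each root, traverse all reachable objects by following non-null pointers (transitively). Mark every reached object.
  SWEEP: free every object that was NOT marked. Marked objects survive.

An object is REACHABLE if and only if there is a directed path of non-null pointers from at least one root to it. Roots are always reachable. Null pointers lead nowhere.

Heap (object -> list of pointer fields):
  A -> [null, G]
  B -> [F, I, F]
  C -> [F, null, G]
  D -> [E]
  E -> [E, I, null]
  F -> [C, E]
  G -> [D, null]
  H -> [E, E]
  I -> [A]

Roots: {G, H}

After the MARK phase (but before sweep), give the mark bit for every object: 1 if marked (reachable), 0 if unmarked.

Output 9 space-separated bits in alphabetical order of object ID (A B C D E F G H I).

Roots: G H
Mark G: refs=D null, marked=G
Mark H: refs=E E, marked=G H
Mark D: refs=E, marked=D G H
Mark E: refs=E I null, marked=D E G H
Mark I: refs=A, marked=D E G H I
Mark A: refs=null G, marked=A D E G H I
Unmarked (collected): B C F

Answer: 1 0 0 1 1 0 1 1 1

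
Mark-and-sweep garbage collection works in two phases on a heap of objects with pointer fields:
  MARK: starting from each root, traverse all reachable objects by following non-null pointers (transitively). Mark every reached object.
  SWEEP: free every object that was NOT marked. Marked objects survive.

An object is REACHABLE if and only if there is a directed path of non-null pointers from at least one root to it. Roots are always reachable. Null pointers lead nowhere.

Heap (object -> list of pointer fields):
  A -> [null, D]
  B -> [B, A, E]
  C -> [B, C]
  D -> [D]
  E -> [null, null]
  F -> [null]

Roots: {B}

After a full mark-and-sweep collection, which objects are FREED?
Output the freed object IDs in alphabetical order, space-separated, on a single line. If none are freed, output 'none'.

Answer: C F

Derivation:
Roots: B
Mark B: refs=B A E, marked=B
Mark A: refs=null D, marked=A B
Mark E: refs=null null, marked=A B E
Mark D: refs=D, marked=A B D E
Unmarked (collected): C F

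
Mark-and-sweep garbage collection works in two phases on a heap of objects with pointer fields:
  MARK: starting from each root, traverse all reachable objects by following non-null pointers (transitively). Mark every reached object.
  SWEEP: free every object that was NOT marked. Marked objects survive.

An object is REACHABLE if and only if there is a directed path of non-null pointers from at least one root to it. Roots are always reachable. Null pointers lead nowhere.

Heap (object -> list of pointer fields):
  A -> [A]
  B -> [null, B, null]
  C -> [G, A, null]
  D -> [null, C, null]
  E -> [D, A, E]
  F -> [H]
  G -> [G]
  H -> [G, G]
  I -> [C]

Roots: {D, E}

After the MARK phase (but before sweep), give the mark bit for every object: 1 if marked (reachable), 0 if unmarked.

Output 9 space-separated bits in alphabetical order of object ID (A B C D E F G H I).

Answer: 1 0 1 1 1 0 1 0 0

Derivation:
Roots: D E
Mark D: refs=null C null, marked=D
Mark E: refs=D A E, marked=D E
Mark C: refs=G A null, marked=C D E
Mark A: refs=A, marked=A C D E
Mark G: refs=G, marked=A C D E G
Unmarked (collected): B F H I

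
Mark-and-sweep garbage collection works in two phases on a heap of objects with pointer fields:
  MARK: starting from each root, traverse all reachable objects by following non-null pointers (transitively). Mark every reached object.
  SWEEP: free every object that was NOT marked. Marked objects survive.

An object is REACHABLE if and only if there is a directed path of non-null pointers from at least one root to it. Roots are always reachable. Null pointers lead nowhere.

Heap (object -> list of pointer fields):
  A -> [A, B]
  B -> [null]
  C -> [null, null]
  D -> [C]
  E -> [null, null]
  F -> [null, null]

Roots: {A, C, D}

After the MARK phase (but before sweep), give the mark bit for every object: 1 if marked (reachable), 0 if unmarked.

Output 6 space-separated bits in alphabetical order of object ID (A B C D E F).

Answer: 1 1 1 1 0 0

Derivation:
Roots: A C D
Mark A: refs=A B, marked=A
Mark C: refs=null null, marked=A C
Mark D: refs=C, marked=A C D
Mark B: refs=null, marked=A B C D
Unmarked (collected): E F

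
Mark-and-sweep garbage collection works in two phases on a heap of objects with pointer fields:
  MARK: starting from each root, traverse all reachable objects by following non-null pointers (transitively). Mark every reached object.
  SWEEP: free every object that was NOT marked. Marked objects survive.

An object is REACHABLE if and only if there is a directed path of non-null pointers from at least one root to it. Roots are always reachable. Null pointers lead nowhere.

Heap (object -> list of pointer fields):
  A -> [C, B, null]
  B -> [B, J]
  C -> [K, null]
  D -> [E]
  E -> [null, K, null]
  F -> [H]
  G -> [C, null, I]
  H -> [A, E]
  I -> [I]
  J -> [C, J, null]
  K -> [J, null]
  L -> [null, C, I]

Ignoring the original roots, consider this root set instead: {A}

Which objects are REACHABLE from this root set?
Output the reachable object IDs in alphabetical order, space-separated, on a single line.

Answer: A B C J K

Derivation:
Roots: A
Mark A: refs=C B null, marked=A
Mark C: refs=K null, marked=A C
Mark B: refs=B J, marked=A B C
Mark K: refs=J null, marked=A B C K
Mark J: refs=C J null, marked=A B C J K
Unmarked (collected): D E F G H I L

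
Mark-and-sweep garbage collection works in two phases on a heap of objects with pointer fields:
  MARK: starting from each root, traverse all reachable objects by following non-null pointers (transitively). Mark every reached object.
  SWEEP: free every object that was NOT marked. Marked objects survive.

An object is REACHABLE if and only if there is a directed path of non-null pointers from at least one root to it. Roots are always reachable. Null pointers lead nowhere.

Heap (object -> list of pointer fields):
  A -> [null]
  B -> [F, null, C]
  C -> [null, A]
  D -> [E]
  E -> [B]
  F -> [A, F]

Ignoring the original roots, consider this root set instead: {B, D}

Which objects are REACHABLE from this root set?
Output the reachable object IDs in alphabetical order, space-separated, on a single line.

Answer: A B C D E F

Derivation:
Roots: B D
Mark B: refs=F null C, marked=B
Mark D: refs=E, marked=B D
Mark F: refs=A F, marked=B D F
Mark C: refs=null A, marked=B C D F
Mark E: refs=B, marked=B C D E F
Mark A: refs=null, marked=A B C D E F
Unmarked (collected): (none)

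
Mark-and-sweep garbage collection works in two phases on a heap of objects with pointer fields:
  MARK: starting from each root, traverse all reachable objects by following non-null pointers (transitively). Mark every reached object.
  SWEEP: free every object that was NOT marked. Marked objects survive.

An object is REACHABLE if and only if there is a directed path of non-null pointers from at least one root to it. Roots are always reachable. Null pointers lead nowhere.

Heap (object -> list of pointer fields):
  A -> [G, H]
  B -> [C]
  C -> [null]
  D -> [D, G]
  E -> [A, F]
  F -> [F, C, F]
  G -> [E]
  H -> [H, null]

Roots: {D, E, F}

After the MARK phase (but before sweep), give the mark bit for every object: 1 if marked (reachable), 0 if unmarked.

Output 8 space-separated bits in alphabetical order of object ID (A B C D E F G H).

Answer: 1 0 1 1 1 1 1 1

Derivation:
Roots: D E F
Mark D: refs=D G, marked=D
Mark E: refs=A F, marked=D E
Mark F: refs=F C F, marked=D E F
Mark G: refs=E, marked=D E F G
Mark A: refs=G H, marked=A D E F G
Mark C: refs=null, marked=A C D E F G
Mark H: refs=H null, marked=A C D E F G H
Unmarked (collected): B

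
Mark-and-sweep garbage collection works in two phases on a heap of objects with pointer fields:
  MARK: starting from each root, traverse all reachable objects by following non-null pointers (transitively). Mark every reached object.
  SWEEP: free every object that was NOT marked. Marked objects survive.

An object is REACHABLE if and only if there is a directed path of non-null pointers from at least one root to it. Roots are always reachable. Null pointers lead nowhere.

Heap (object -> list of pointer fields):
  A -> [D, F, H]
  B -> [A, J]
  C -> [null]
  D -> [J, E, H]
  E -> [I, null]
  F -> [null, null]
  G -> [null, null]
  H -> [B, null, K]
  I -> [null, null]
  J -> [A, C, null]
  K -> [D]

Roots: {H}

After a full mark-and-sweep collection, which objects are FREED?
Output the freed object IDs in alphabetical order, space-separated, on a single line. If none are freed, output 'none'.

Roots: H
Mark H: refs=B null K, marked=H
Mark B: refs=A J, marked=B H
Mark K: refs=D, marked=B H K
Mark A: refs=D F H, marked=A B H K
Mark J: refs=A C null, marked=A B H J K
Mark D: refs=J E H, marked=A B D H J K
Mark F: refs=null null, marked=A B D F H J K
Mark C: refs=null, marked=A B C D F H J K
Mark E: refs=I null, marked=A B C D E F H J K
Mark I: refs=null null, marked=A B C D E F H I J K
Unmarked (collected): G

Answer: G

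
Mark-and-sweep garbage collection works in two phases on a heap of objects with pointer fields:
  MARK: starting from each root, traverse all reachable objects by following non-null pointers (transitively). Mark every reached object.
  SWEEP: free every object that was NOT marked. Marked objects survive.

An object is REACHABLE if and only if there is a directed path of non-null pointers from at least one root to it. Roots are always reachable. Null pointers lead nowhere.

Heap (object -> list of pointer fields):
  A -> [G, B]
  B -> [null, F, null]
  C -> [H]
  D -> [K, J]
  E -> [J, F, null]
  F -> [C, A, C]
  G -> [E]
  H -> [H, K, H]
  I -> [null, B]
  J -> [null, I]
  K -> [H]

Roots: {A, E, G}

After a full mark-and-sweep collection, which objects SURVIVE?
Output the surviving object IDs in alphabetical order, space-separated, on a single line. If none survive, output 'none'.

Answer: A B C E F G H I J K

Derivation:
Roots: A E G
Mark A: refs=G B, marked=A
Mark E: refs=J F null, marked=A E
Mark G: refs=E, marked=A E G
Mark B: refs=null F null, marked=A B E G
Mark J: refs=null I, marked=A B E G J
Mark F: refs=C A C, marked=A B E F G J
Mark I: refs=null B, marked=A B E F G I J
Mark C: refs=H, marked=A B C E F G I J
Mark H: refs=H K H, marked=A B C E F G H I J
Mark K: refs=H, marked=A B C E F G H I J K
Unmarked (collected): D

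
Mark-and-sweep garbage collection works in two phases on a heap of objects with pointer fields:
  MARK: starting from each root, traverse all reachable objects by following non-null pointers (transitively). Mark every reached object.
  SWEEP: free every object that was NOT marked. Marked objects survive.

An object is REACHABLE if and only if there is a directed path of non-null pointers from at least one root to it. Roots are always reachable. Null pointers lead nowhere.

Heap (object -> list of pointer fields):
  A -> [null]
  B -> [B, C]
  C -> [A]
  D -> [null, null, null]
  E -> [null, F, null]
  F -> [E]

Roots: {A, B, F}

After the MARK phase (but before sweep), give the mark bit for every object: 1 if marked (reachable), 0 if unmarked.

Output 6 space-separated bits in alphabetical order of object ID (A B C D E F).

Answer: 1 1 1 0 1 1

Derivation:
Roots: A B F
Mark A: refs=null, marked=A
Mark B: refs=B C, marked=A B
Mark F: refs=E, marked=A B F
Mark C: refs=A, marked=A B C F
Mark E: refs=null F null, marked=A B C E F
Unmarked (collected): D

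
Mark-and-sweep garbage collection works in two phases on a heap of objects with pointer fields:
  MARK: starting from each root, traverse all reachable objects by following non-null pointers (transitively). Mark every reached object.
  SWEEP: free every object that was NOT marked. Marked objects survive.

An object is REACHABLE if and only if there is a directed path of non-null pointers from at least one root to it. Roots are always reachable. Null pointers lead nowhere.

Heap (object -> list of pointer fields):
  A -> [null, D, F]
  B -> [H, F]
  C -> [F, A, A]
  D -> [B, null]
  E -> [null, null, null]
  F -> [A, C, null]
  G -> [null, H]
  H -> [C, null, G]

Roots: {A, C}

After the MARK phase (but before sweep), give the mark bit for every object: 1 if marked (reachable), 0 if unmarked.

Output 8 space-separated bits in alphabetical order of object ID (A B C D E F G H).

Roots: A C
Mark A: refs=null D F, marked=A
Mark C: refs=F A A, marked=A C
Mark D: refs=B null, marked=A C D
Mark F: refs=A C null, marked=A C D F
Mark B: refs=H F, marked=A B C D F
Mark H: refs=C null G, marked=A B C D F H
Mark G: refs=null H, marked=A B C D F G H
Unmarked (collected): E

Answer: 1 1 1 1 0 1 1 1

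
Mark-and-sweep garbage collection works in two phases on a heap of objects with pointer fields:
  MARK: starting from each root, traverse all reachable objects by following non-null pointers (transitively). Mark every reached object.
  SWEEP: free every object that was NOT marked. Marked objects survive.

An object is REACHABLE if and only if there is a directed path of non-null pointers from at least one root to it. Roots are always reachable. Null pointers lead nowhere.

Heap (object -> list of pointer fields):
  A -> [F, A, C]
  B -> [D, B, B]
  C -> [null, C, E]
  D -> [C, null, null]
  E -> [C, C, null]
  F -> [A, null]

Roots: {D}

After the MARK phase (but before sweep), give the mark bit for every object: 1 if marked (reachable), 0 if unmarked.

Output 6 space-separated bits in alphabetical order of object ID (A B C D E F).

Roots: D
Mark D: refs=C null null, marked=D
Mark C: refs=null C E, marked=C D
Mark E: refs=C C null, marked=C D E
Unmarked (collected): A B F

Answer: 0 0 1 1 1 0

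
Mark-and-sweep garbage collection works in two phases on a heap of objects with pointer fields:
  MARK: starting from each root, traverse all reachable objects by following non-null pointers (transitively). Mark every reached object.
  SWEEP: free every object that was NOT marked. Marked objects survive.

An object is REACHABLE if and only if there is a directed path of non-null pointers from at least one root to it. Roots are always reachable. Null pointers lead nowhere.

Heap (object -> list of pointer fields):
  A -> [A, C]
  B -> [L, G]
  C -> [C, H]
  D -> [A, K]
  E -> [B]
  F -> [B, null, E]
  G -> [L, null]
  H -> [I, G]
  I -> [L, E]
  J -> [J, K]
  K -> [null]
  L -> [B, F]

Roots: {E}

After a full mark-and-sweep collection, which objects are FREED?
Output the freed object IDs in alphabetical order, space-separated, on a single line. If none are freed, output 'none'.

Roots: E
Mark E: refs=B, marked=E
Mark B: refs=L G, marked=B E
Mark L: refs=B F, marked=B E L
Mark G: refs=L null, marked=B E G L
Mark F: refs=B null E, marked=B E F G L
Unmarked (collected): A C D H I J K

Answer: A C D H I J K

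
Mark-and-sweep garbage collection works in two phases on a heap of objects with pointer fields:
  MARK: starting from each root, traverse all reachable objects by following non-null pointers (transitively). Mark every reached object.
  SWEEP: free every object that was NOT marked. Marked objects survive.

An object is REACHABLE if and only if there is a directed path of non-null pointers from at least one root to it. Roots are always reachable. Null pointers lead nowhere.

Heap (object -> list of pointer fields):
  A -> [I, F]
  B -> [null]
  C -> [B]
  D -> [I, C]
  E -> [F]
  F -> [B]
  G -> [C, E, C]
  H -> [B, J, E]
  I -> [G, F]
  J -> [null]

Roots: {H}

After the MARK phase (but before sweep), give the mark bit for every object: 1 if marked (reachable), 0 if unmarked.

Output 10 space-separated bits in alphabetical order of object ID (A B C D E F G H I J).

Answer: 0 1 0 0 1 1 0 1 0 1

Derivation:
Roots: H
Mark H: refs=B J E, marked=H
Mark B: refs=null, marked=B H
Mark J: refs=null, marked=B H J
Mark E: refs=F, marked=B E H J
Mark F: refs=B, marked=B E F H J
Unmarked (collected): A C D G I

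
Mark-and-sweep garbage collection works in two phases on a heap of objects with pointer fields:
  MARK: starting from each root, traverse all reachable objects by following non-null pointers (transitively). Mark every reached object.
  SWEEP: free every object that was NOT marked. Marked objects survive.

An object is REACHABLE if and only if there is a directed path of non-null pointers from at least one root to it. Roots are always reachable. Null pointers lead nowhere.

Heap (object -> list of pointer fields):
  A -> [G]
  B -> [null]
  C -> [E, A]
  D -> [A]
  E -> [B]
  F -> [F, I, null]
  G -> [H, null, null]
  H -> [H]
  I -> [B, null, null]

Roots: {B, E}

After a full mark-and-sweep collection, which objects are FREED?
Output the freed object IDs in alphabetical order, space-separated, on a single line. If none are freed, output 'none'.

Answer: A C D F G H I

Derivation:
Roots: B E
Mark B: refs=null, marked=B
Mark E: refs=B, marked=B E
Unmarked (collected): A C D F G H I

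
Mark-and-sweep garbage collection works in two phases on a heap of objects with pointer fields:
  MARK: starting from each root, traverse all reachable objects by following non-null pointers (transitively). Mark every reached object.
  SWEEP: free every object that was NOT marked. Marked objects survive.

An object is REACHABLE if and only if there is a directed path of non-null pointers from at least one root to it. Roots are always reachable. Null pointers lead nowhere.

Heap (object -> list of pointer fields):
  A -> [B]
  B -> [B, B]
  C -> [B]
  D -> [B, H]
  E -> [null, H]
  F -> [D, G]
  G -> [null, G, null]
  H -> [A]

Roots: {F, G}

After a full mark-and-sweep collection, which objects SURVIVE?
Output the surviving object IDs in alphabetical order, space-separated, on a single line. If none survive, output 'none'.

Answer: A B D F G H

Derivation:
Roots: F G
Mark F: refs=D G, marked=F
Mark G: refs=null G null, marked=F G
Mark D: refs=B H, marked=D F G
Mark B: refs=B B, marked=B D F G
Mark H: refs=A, marked=B D F G H
Mark A: refs=B, marked=A B D F G H
Unmarked (collected): C E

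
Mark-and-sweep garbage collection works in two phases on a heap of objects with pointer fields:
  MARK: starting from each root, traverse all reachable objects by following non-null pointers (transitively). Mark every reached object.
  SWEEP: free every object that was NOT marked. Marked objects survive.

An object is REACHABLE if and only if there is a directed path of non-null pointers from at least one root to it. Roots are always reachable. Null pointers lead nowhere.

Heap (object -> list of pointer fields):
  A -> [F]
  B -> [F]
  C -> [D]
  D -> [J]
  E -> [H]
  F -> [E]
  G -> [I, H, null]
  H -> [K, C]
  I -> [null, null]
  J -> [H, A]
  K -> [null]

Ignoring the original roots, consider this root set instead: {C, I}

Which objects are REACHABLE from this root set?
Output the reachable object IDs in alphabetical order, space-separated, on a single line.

Roots: C I
Mark C: refs=D, marked=C
Mark I: refs=null null, marked=C I
Mark D: refs=J, marked=C D I
Mark J: refs=H A, marked=C D I J
Mark H: refs=K C, marked=C D H I J
Mark A: refs=F, marked=A C D H I J
Mark K: refs=null, marked=A C D H I J K
Mark F: refs=E, marked=A C D F H I J K
Mark E: refs=H, marked=A C D E F H I J K
Unmarked (collected): B G

Answer: A C D E F H I J K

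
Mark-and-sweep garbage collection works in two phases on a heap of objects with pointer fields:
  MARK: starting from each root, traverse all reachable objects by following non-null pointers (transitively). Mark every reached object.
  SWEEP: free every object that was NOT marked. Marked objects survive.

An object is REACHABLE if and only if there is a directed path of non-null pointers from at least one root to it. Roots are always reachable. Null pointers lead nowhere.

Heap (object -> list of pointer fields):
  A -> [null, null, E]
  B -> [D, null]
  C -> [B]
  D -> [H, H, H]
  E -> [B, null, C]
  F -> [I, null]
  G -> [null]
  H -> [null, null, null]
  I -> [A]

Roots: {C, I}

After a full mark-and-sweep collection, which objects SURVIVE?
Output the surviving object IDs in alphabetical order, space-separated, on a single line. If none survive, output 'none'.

Roots: C I
Mark C: refs=B, marked=C
Mark I: refs=A, marked=C I
Mark B: refs=D null, marked=B C I
Mark A: refs=null null E, marked=A B C I
Mark D: refs=H H H, marked=A B C D I
Mark E: refs=B null C, marked=A B C D E I
Mark H: refs=null null null, marked=A B C D E H I
Unmarked (collected): F G

Answer: A B C D E H I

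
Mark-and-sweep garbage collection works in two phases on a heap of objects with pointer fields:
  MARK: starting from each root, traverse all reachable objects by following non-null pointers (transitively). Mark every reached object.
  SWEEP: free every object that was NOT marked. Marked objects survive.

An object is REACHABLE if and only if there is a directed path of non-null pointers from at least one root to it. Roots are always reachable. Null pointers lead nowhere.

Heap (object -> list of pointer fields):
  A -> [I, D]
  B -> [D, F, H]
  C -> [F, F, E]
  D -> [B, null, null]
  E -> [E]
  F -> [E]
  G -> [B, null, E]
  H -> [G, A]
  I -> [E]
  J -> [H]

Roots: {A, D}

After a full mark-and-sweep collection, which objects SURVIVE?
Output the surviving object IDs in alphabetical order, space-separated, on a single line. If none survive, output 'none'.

Answer: A B D E F G H I

Derivation:
Roots: A D
Mark A: refs=I D, marked=A
Mark D: refs=B null null, marked=A D
Mark I: refs=E, marked=A D I
Mark B: refs=D F H, marked=A B D I
Mark E: refs=E, marked=A B D E I
Mark F: refs=E, marked=A B D E F I
Mark H: refs=G A, marked=A B D E F H I
Mark G: refs=B null E, marked=A B D E F G H I
Unmarked (collected): C J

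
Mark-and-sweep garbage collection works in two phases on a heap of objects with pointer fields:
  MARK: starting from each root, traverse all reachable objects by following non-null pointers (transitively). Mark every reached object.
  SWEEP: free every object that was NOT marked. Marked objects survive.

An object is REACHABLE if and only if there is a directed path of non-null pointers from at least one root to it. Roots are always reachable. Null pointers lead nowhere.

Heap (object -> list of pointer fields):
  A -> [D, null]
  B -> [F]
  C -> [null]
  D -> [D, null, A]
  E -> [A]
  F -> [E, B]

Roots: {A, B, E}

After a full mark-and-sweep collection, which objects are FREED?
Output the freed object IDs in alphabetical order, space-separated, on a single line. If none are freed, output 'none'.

Roots: A B E
Mark A: refs=D null, marked=A
Mark B: refs=F, marked=A B
Mark E: refs=A, marked=A B E
Mark D: refs=D null A, marked=A B D E
Mark F: refs=E B, marked=A B D E F
Unmarked (collected): C

Answer: C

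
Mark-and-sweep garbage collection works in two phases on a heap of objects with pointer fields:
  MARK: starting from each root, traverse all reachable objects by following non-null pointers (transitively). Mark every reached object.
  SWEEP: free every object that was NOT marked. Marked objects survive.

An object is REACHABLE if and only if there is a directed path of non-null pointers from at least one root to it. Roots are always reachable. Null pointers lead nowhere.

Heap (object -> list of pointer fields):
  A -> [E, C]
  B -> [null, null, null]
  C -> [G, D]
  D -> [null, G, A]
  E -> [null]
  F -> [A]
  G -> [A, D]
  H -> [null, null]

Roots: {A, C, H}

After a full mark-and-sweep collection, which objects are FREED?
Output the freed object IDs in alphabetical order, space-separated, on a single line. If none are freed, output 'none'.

Answer: B F

Derivation:
Roots: A C H
Mark A: refs=E C, marked=A
Mark C: refs=G D, marked=A C
Mark H: refs=null null, marked=A C H
Mark E: refs=null, marked=A C E H
Mark G: refs=A D, marked=A C E G H
Mark D: refs=null G A, marked=A C D E G H
Unmarked (collected): B F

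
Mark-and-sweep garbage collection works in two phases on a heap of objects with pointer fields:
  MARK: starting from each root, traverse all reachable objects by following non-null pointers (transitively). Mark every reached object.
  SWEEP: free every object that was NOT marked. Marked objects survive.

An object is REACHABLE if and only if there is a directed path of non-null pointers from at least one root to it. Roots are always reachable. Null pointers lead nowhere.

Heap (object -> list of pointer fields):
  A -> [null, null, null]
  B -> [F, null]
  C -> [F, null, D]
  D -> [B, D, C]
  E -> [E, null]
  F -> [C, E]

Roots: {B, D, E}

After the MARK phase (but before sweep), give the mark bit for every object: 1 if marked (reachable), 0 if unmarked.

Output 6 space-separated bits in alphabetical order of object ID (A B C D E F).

Roots: B D E
Mark B: refs=F null, marked=B
Mark D: refs=B D C, marked=B D
Mark E: refs=E null, marked=B D E
Mark F: refs=C E, marked=B D E F
Mark C: refs=F null D, marked=B C D E F
Unmarked (collected): A

Answer: 0 1 1 1 1 1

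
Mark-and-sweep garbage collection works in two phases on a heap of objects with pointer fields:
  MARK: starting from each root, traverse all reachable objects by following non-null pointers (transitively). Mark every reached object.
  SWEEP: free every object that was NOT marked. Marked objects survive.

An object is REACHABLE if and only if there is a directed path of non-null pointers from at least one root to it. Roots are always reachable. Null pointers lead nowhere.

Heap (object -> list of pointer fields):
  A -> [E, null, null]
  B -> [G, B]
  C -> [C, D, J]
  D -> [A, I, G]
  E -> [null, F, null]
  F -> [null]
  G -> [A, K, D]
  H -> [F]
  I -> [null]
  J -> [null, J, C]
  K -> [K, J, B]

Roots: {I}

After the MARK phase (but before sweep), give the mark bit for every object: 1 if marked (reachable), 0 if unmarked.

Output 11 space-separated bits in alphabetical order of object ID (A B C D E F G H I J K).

Roots: I
Mark I: refs=null, marked=I
Unmarked (collected): A B C D E F G H J K

Answer: 0 0 0 0 0 0 0 0 1 0 0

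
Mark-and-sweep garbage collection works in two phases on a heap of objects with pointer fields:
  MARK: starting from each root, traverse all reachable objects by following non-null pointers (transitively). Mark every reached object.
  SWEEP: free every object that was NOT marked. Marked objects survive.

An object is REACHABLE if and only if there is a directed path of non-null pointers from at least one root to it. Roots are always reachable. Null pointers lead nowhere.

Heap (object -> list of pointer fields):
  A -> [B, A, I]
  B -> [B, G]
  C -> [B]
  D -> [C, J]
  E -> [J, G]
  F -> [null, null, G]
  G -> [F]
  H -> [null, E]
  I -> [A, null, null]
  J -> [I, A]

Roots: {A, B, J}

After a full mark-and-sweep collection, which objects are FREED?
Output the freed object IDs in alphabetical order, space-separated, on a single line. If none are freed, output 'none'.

Roots: A B J
Mark A: refs=B A I, marked=A
Mark B: refs=B G, marked=A B
Mark J: refs=I A, marked=A B J
Mark I: refs=A null null, marked=A B I J
Mark G: refs=F, marked=A B G I J
Mark F: refs=null null G, marked=A B F G I J
Unmarked (collected): C D E H

Answer: C D E H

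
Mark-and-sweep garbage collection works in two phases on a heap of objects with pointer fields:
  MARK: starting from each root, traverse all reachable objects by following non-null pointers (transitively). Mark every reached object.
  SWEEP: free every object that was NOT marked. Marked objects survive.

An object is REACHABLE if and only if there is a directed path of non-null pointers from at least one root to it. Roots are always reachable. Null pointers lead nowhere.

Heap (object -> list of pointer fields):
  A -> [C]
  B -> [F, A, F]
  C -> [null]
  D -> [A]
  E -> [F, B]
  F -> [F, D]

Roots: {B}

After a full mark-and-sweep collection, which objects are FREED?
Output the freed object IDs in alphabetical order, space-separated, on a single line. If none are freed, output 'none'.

Roots: B
Mark B: refs=F A F, marked=B
Mark F: refs=F D, marked=B F
Mark A: refs=C, marked=A B F
Mark D: refs=A, marked=A B D F
Mark C: refs=null, marked=A B C D F
Unmarked (collected): E

Answer: E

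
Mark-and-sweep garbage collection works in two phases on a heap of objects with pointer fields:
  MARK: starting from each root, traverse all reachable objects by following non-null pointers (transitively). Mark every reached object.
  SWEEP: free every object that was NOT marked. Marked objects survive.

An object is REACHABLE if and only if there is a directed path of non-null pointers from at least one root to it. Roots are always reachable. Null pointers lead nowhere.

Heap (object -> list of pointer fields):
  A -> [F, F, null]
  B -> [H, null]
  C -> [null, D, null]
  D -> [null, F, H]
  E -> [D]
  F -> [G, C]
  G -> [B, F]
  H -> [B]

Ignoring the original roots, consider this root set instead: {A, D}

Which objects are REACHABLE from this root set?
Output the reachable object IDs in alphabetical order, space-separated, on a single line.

Answer: A B C D F G H

Derivation:
Roots: A D
Mark A: refs=F F null, marked=A
Mark D: refs=null F H, marked=A D
Mark F: refs=G C, marked=A D F
Mark H: refs=B, marked=A D F H
Mark G: refs=B F, marked=A D F G H
Mark C: refs=null D null, marked=A C D F G H
Mark B: refs=H null, marked=A B C D F G H
Unmarked (collected): E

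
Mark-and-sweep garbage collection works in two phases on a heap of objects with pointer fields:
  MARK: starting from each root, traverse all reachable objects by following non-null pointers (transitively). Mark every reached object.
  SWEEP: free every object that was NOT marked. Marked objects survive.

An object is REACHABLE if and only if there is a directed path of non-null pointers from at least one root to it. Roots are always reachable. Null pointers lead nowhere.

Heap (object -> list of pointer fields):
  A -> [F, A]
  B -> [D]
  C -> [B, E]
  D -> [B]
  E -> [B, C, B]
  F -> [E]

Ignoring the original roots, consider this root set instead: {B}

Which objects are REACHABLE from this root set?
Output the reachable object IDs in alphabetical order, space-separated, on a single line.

Answer: B D

Derivation:
Roots: B
Mark B: refs=D, marked=B
Mark D: refs=B, marked=B D
Unmarked (collected): A C E F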